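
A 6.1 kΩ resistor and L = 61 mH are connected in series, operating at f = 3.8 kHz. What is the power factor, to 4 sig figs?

ω = 2πf = 23880 rad/s
X_L = ωL = 1456 Ω
Z = 6100 + j1456 Ω
|Z| = √(6100² + 1456²) = 6271 Ω
∠Z = arctan(1456/6100) = 13.43°
cos φ = cos(13.43°) = 0.9727

0.9727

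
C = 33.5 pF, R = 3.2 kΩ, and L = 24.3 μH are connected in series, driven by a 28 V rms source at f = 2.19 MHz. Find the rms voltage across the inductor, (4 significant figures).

2.538 V

ω = 2πf = 1.376e+07 rad/s
X_L = ωL = 334.4 Ω
X_C = 1/(ωC) = 2169 Ω
Net reactance X = X_L − X_C = -1835 Ω
Z = 3200 − j1835 Ω
|Z| = √(3200² + 1835²) = 3689 Ω
I = V/|Z| = 7.591 mA
V_L = I·|Z_L| = 0.007591 × 334.4 = 2.538 V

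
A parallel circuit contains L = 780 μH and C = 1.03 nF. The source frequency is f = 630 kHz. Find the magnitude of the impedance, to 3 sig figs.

266 Ω

ω = 2πf = 3.958e+06 rad/s
X_L = ωL = 3090 Ω
X_C = 1/(ωC) = 245 Ω
Parallel: admittances add. Y = 1/(jωL) + jωC
Y = (0 + j0.00375) S
|Y| = 0.00375 S → |Z| = 1/|Y| = 266 Ω, ∠Z = −∠Y = -90.0°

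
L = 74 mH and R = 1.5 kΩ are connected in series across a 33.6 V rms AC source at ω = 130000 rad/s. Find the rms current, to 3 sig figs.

3.45 mA

X_L = ωL = 9620 Ω
Z = 1500 + j9620 Ω
|Z| = √(1500² + 9620²) = 9740 Ω
I = V/|Z| = 33.6/9740 = 3.45 mA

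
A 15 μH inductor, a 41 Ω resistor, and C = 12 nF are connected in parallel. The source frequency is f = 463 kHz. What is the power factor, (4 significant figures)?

ω = 2πf = 2.909e+06 rad/s
X_L = ωL = 43.64 Ω
X_C = 1/(ωC) = 28.65 Ω
Parallel: admittances add. Y = 1/R + 1/(jωL) + jωC
Y = (0.02439 + j0.01199) S
|Y| = 0.02718 S → |Z| = 1/|Y| = 36.79 Ω, ∠Z = −∠Y = -26.18°
cos φ = cos(-26.18°) = 0.8974

0.8974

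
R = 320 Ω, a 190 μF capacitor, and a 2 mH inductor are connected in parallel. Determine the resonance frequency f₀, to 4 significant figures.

258.2 Hz

ω₀ = 1/√(LC) = 1/√(0.002 × 0.00019) = 1622 rad/s
f₀ = ω₀/(2π) = 258.2 Hz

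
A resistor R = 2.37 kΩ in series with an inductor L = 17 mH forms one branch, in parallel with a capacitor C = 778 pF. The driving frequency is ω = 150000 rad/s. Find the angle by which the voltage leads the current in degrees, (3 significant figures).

25.6°

X_L = ωL = 2550 Ω
X_C = 1/(ωC) = 8570 Ω
Branch 1 (R+jX_L): Z₁ = 2370 + j2550 Ω, |Z₁| = 3480 Ω
Branch 2 (−jX_C): Z₂ = −j8570 Ω
Parallel: Z = Z₁Z₂/(Z₁+Z₂), |Z| = 4610 Ω, ∠Z = 25.6°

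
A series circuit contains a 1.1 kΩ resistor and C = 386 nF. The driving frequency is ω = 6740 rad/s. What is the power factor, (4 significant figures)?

X_C = 1/(ωC) = 384.4 Ω
Z = 1100 − j384.4 Ω
|Z| = √(1100² + 384.4²) = 1165 Ω
∠Z = arctan(-384.4/1100) = -19.26°
cos φ = cos(-19.26°) = 0.9440

0.9440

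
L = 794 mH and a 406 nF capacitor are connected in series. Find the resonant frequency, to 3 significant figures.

280 Hz

ω₀ = 1/√(LC) = 1/√(0.794 × 4.06e-07) = 1761 rad/s
f₀ = ω₀/(2π) = 280 Hz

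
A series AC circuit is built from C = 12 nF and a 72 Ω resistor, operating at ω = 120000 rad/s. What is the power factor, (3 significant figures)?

X_C = 1/(ωC) = 694 Ω
Z = 72.0 − j694 Ω
|Z| = √(72.0² + 694²) = 698 Ω
∠Z = arctan(-694/72.0) = -84.1°
cos φ = cos(-84.1°) = 0.103

0.103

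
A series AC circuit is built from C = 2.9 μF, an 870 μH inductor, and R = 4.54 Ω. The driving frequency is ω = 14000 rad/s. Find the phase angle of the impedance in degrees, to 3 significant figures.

X_L = ωL = 12.2 Ω
X_C = 1/(ωC) = 24.6 Ω
Net reactance X = X_L − X_C = -12.5 Ω
Z = 4.54 − j12.5 Ω
|Z| = √(4.54² + 12.5²) = 13.3 Ω
∠Z = arctan(-12.5/4.54) = -70.0°

-70.0°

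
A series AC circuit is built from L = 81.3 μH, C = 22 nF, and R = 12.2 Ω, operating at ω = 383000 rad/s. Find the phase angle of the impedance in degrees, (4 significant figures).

X_L = ωL = 31.14 Ω
X_C = 1/(ωC) = 118.7 Ω
Net reactance X = X_L − X_C = -87.54 Ω
Z = 12.20 − j87.54 Ω
|Z| = √(12.20² + 87.54²) = 88.39 Ω
∠Z = arctan(-87.54/12.20) = -82.07°

-82.07°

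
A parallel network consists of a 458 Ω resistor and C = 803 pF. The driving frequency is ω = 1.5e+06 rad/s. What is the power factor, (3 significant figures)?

X_C = 1/(ωC) = 830 Ω
Parallel: admittances add. Y = 1/R + jωC
Y = (0.00218 + j0.00120) S
|Y| = 0.00249 S → |Z| = 1/|Y| = 401 Ω, ∠Z = −∠Y = -28.9°
cos φ = cos(-28.9°) = 0.876

0.876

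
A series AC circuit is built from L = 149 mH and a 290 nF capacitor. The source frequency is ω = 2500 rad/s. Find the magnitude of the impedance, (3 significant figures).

1010 Ω

X_L = ωL = 372 Ω
X_C = 1/(ωC) = 1380 Ω
Net reactance X = X_L − X_C = -1010 Ω
Z = − j1010 Ω
|Z| = √(0² + 1010²) = 1010 Ω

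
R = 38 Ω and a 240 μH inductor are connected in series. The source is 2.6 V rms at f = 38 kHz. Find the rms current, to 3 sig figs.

37.8 mA

ω = 2πf = 238800 rad/s
X_L = ωL = 57.3 Ω
Z = 38.0 + j57.3 Ω
|Z| = √(38.0² + 57.3²) = 68.8 Ω
I = V/|Z| = 2.6/68.8 = 37.8 mA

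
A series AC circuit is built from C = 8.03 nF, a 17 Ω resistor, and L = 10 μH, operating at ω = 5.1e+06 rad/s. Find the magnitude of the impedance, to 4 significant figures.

31.55 Ω

X_L = ωL = 51.00 Ω
X_C = 1/(ωC) = 24.42 Ω
Net reactance X = X_L − X_C = 26.58 Ω
Z = 17.00 + j26.58 Ω
|Z| = √(17.00² + 26.58²) = 31.55 Ω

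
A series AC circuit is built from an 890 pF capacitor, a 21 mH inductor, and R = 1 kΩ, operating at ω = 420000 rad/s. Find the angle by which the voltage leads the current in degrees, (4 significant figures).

80.76°

X_L = ωL = 8820 Ω
X_C = 1/(ωC) = 2675 Ω
Net reactance X = X_L − X_C = 6145 Ω
Z = 1000 + j6145 Ω
|Z| = √(1000² + 6145²) = 6226 Ω
∠Z = arctan(6145/1000) = 80.76°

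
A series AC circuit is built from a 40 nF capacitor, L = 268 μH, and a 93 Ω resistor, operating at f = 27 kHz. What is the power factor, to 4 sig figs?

0.6741

ω = 2πf = 169600 rad/s
X_L = ωL = 45.47 Ω
X_C = 1/(ωC) = 147.4 Ω
Net reactance X = X_L − X_C = -101.9 Ω
Z = 93.00 − j101.9 Ω
|Z| = √(93.00² + 101.9²) = 138.0 Ω
∠Z = arctan(-101.9/93.00) = -47.61°
cos φ = cos(-47.61°) = 0.6741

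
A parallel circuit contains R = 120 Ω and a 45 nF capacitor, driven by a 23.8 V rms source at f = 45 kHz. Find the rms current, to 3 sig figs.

ω = 2πf = 282700 rad/s
X_C = 1/(ωC) = 78.6 Ω
Parallel: admittances add. Y = 1/R + jωC
Y = (0.00833 + j0.0127) S
|Y| = 0.0152 S → |Z| = 1/|Y| = 65.7 Ω, ∠Z = −∠Y = -56.8°
I = V/|Z| = 23.8/65.7 = 362 mA

362 mA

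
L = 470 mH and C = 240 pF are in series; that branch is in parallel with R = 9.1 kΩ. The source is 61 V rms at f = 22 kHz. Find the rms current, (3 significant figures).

6.93 mA

ω = 2πf = 138200 rad/s
X_L = ωL = 65000 Ω
X_C = 1/(ωC) = 30100 Ω
Branch 1: Z₁ = R = 9100 Ω
Branch 2 (series LC): Z₂ = j(X_L − X_C) = j34800 Ω
Parallel: Z = Z₁Z₂/(Z₁+Z₂), |Z| = 8800 Ω, ∠Z = 14.6°
I = V/|Z| = 61/8800 = 6.93 mA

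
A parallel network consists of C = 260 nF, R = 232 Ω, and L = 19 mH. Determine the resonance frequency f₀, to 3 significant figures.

2.26 kHz

ω₀ = 1/√(LC) = 1/√(0.019 × 2.6e-07) = 14230 rad/s
f₀ = ω₀/(2π) = 2.26 kHz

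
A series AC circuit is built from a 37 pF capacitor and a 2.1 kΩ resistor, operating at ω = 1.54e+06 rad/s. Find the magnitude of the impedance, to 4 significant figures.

X_C = 1/(ωC) = 17550 Ω
Z = 2100 − j17550 Ω
|Z| = √(2100² + 17550²) = 17680 Ω

17680 Ω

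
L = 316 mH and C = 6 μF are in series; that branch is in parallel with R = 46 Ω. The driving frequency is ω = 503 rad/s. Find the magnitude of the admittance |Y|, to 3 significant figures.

22.5 mS

X_L = ωL = 159 Ω
X_C = 1/(ωC) = 331 Ω
Branch 1: Z₁ = R = 46.0 Ω
Branch 2 (series LC): Z₂ = j(X_L − X_C) = −j172 Ω
Parallel: Z = Z₁Z₂/(Z₁+Z₂), |Z| = 44.4 Ω, ∠Z = -14.9°
|Y| = 1/|Z| = 22.5 mS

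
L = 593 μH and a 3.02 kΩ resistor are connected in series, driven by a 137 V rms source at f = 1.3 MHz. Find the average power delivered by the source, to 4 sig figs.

ω = 2πf = 8.168e+06 rad/s
X_L = ωL = 4844 Ω
Z = 3020 + j4844 Ω
|Z| = √(3020² + 4844²) = 5708 Ω
∠Z = arctan(4844/3020) = 58.06°
I = V/|Z| = 24.00 mA
P = VI cos φ = 137 × 0.02400 × cos(58.06°) = 1.740 W

1.740 W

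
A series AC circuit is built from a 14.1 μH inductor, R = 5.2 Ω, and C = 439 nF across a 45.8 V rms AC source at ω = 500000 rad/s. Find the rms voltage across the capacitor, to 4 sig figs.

X_L = ωL = 7.050 Ω
X_C = 1/(ωC) = 4.556 Ω
Net reactance X = X_L − X_C = 2.494 Ω
Z = 5.200 + j2.494 Ω
|Z| = √(5.200² + 2.494²) = 5.767 Ω
I = V/|Z| = 7.941 A
V_C = I·|Z_C| = 7.941 × 4.556 = 36.18 V

36.18 V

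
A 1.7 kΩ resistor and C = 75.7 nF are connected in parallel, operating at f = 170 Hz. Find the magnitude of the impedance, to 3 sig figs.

ω = 2πf = 1068 rad/s
X_C = 1/(ωC) = 12400 Ω
Parallel: admittances add. Y = 1/R + jωC
Y = (0.000588 + j8.09e-05) S
|Y| = 0.000594 S → |Z| = 1/|Y| = 1680 Ω, ∠Z = −∠Y = -7.83°

1680 Ω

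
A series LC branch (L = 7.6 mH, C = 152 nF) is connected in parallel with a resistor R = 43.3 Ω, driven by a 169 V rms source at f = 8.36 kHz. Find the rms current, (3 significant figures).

ω = 2πf = 52530 rad/s
X_L = ωL = 399 Ω
X_C = 1/(ωC) = 125 Ω
Branch 1: Z₁ = R = 43.3 Ω
Branch 2 (series LC): Z₂ = j(X_L − X_C) = j274 Ω
Parallel: Z = Z₁Z₂/(Z₁+Z₂), |Z| = 42.8 Ω, ∠Z = 8.98°
I = V/|Z| = 169/42.8 = 3.95 A

3.95 A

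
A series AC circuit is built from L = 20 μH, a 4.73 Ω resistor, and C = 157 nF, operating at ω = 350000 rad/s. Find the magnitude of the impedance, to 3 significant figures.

12.2 Ω

X_L = ωL = 7.00 Ω
X_C = 1/(ωC) = 18.2 Ω
Net reactance X = X_L − X_C = -11.2 Ω
Z = 4.73 − j11.2 Ω
|Z| = √(4.73² + 11.2²) = 12.2 Ω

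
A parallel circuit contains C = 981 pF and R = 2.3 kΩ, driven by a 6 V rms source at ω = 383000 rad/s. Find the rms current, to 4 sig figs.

3.448 mA

X_C = 1/(ωC) = 2662 Ω
Parallel: admittances add. Y = 1/R + jωC
Y = (0.0004348 + j0.0003757) S
|Y| = 0.0005746 S → |Z| = 1/|Y| = 1740 Ω, ∠Z = −∠Y = -40.83°
I = V/|Z| = 6/1740 = 3.448 mA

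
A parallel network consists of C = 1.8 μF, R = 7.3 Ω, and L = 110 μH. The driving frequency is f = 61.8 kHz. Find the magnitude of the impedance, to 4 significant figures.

1.451 Ω

ω = 2πf = 388300 rad/s
X_L = ωL = 42.71 Ω
X_C = 1/(ωC) = 1.431 Ω
Parallel: admittances add. Y = 1/R + 1/(jωL) + jωC
Y = (0.1370 + j0.6755) S
|Y| = 0.6893 S → |Z| = 1/|Y| = 1.451 Ω, ∠Z = −∠Y = -78.54°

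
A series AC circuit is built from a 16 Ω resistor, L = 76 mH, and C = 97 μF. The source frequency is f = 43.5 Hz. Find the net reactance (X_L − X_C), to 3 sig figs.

ω = 2πf = 273.3 rad/s
X_L = ωL = 20.8 Ω
X_C = 1/(ωC) = 37.7 Ω
X = 20.8 − 37.7 = -16.9 Ω

-16.9 Ω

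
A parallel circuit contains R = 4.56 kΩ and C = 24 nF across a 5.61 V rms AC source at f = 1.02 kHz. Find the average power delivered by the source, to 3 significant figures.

6.90 mW

ω = 2πf = 6409 rad/s
X_C = 1/(ωC) = 6500 Ω
Parallel: admittances add. Y = 1/R + jωC
Y = (0.000219 + j0.000154) S
|Y| = 0.000268 S → |Z| = 1/|Y| = 3730 Ω, ∠Z = −∠Y = -35.0°
I = V/|Z| = 1.50 mA
P = VI cos φ = 5.61 × 0.00150 × cos(-35.0°) = 6.90 mW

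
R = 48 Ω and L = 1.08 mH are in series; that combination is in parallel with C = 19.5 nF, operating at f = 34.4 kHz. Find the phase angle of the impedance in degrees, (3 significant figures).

-7.06°

ω = 2πf = 216100 rad/s
X_L = ωL = 233 Ω
X_C = 1/(ωC) = 237 Ω
Branch 1 (R+jX_L): Z₁ = 48.0 + j233 Ω, |Z₁| = 238 Ω
Branch 2 (−jX_C): Z₂ = −j237 Ω
Parallel: Z = Z₁Z₂/(Z₁+Z₂), |Z| = 1170 Ω, ∠Z = -7.06°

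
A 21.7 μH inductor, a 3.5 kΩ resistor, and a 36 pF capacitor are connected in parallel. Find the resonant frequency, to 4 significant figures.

5.694 MHz

ω₀ = 1/√(LC) = 1/√(2.17e-05 × 3.6e-11) = 3.578e+07 rad/s
f₀ = ω₀/(2π) = 5.694 MHz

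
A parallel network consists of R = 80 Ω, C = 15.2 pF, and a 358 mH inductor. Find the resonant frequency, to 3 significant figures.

ω₀ = 1/√(LC) = 1/√(0.358 × 1.52e-11) = 428700 rad/s
f₀ = ω₀/(2π) = 68.2 kHz

68.2 kHz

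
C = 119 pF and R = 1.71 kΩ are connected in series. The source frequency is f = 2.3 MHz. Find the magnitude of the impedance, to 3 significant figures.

1810 Ω

ω = 2πf = 1.445e+07 rad/s
X_C = 1/(ωC) = 581 Ω
Z = 1710 − j581 Ω
|Z| = √(1710² + 581²) = 1810 Ω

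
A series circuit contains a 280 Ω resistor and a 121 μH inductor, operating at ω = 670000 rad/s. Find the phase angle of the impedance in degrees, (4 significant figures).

16.15°

X_L = ωL = 81.07 Ω
Z = 280.0 + j81.07 Ω
|Z| = √(280.0² + 81.07²) = 291.5 Ω
∠Z = arctan(81.07/280.0) = 16.15°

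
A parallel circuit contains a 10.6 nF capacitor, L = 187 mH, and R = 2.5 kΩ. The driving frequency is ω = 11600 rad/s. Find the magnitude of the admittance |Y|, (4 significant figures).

523.7 μS

X_L = ωL = 2169 Ω
X_C = 1/(ωC) = 8133 Ω
Parallel: admittances add. Y = 1/R + 1/(jωL) + jωC
Y = (0.0004000 − j0.0003380) S
|Y| = 0.0005237 S → |Z| = 1/|Y| = 1909 Ω, ∠Z = −∠Y = 40.20°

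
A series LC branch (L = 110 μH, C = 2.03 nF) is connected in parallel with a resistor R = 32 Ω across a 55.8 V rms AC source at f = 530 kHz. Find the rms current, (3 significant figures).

1.76 A

ω = 2πf = 3.33e+06 rad/s
X_L = ωL = 366 Ω
X_C = 1/(ωC) = 148 Ω
Branch 1: Z₁ = R = 32.0 Ω
Branch 2 (series LC): Z₂ = j(X_L − X_C) = j218 Ω
Parallel: Z = Z₁Z₂/(Z₁+Z₂), |Z| = 31.7 Ω, ∠Z = 8.34°
I = V/|Z| = 55.8/31.7 = 1.76 A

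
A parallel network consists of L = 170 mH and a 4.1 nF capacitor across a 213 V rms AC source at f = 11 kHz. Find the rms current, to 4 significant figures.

ω = 2πf = 69120 rad/s
X_L = ωL = 11750 Ω
X_C = 1/(ωC) = 3529 Ω
Parallel: admittances add. Y = 1/(jωL) + jωC
Y = (0 + j0.0001983) S
|Y| = 0.0001983 S → |Z| = 1/|Y| = 5044 Ω, ∠Z = −∠Y = -90.00°
I = V/|Z| = 213/5044 = 42.23 mA

42.23 mA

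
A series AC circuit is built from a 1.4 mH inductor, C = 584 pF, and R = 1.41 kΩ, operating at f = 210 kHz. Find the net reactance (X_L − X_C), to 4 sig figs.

ω = 2πf = 1.319e+06 rad/s
X_L = ωL = 1847 Ω
X_C = 1/(ωC) = 1298 Ω
X = 1847 − 1298 = 549.5 Ω

549.5 Ω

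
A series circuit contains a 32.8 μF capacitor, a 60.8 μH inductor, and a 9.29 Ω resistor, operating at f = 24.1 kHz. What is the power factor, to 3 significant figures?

ω = 2πf = 151400 rad/s
X_L = ωL = 9.21 Ω
X_C = 1/(ωC) = 0.201 Ω
Net reactance X = X_L − X_C = 9.01 Ω
Z = 9.29 + j9.01 Ω
|Z| = √(9.29² + 9.01²) = 12.9 Ω
∠Z = arctan(9.01/9.29) = 44.1°
cos φ = cos(44.1°) = 0.718

0.718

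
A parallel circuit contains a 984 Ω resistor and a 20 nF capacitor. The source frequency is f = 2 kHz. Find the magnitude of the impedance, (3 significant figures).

955 Ω

ω = 2πf = 12570 rad/s
X_C = 1/(ωC) = 3980 Ω
Parallel: admittances add. Y = 1/R + jωC
Y = (0.00102 + j0.000251) S
|Y| = 0.00105 S → |Z| = 1/|Y| = 955 Ω, ∠Z = −∠Y = -13.9°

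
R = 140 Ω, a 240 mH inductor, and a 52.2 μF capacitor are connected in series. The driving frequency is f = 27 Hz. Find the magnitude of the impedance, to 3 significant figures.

ω = 2πf = 169.6 rad/s
X_L = ωL = 40.7 Ω
X_C = 1/(ωC) = 113 Ω
Net reactance X = X_L − X_C = -72.2 Ω
Z = 140 − j72.2 Ω
|Z| = √(140² + 72.2²) = 158 Ω

158 Ω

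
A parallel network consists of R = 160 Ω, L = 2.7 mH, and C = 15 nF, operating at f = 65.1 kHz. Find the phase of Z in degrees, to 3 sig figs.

ω = 2πf = 409000 rad/s
X_L = ωL = 1100 Ω
X_C = 1/(ωC) = 163 Ω
Parallel: admittances add. Y = 1/R + 1/(jωL) + jωC
Y = (0.00625 + j0.00523) S
|Y| = 0.00815 S → |Z| = 1/|Y| = 123 Ω, ∠Z = −∠Y = -39.9°

-39.9°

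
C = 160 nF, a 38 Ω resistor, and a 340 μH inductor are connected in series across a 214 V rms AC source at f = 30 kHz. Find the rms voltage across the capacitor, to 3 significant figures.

ω = 2πf = 188500 rad/s
X_L = ωL = 64.1 Ω
X_C = 1/(ωC) = 33.2 Ω
Net reactance X = X_L − X_C = 30.9 Ω
Z = 38.0 + j30.9 Ω
|Z| = √(38.0² + 30.9²) = 49.0 Ω
I = V/|Z| = 4.37 A
V_C = I·|Z_C| = 4.37 × 33.2 = 145 V

145 V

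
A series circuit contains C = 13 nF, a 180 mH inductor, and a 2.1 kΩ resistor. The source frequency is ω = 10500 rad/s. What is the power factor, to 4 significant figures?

0.3604

X_L = ωL = 1890 Ω
X_C = 1/(ωC) = 7326 Ω
Net reactance X = X_L − X_C = -5436 Ω
Z = 2100 − j5436 Ω
|Z| = √(2100² + 5436²) = 5828 Ω
∠Z = arctan(-5436/2100) = -68.88°
cos φ = cos(-68.88°) = 0.3604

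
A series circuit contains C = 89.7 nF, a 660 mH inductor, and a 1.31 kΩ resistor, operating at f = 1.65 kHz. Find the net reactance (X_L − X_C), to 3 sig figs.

ω = 2πf = 10370 rad/s
X_L = ωL = 6840 Ω
X_C = 1/(ωC) = 1080 Ω
X = 6840 − 1080 = 5770 Ω

5770 Ω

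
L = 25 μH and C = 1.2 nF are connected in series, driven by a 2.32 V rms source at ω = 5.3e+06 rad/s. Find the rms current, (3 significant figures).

93.8 mA

X_L = ωL = 132 Ω
X_C = 1/(ωC) = 157 Ω
Net reactance X = X_L − X_C = -24.7 Ω
Z = − j24.7 Ω
|Z| = √(0² + 24.7²) = 24.7 Ω
I = V/|Z| = 2.32/24.7 = 93.8 mA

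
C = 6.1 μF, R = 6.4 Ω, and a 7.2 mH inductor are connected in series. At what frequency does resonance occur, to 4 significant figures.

ω₀ = 1/√(LC) = 1/√(0.0072 × 6.1e-06) = 4772 rad/s
f₀ = ω₀/(2π) = 759.4 Hz

759.4 Hz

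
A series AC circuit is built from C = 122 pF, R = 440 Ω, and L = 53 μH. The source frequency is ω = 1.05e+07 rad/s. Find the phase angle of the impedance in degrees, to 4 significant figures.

X_L = ωL = 556.5 Ω
X_C = 1/(ωC) = 780.6 Ω
Net reactance X = X_L − X_C = -224.1 Ω
Z = 440.0 − j224.1 Ω
|Z| = √(440.0² + 224.1²) = 493.8 Ω
∠Z = arctan(-224.1/440.0) = -26.99°

-26.99°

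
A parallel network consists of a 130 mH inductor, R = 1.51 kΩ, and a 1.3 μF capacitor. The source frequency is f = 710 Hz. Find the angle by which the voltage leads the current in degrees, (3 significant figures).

ω = 2πf = 4461 rad/s
X_L = ωL = 580 Ω
X_C = 1/(ωC) = 172 Ω
Parallel: admittances add. Y = 1/R + 1/(jωL) + jωC
Y = (0.000662 + j0.00408) S
|Y| = 0.00413 S → |Z| = 1/|Y| = 242 Ω, ∠Z = −∠Y = -80.8°

-80.8°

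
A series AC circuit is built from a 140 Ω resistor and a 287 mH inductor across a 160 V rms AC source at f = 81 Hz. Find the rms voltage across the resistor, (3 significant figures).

ω = 2πf = 508.9 rad/s
X_L = ωL = 146 Ω
Z = 140 + j146 Ω
|Z| = √(140² + 146²) = 202 Ω
I = V/|Z| = 791 mA
V_R = I·|Z_R| = 0.791 × 140 = 111 V

111 V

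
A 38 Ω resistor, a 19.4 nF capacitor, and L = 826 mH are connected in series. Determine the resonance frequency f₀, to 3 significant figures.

1.26 kHz

ω₀ = 1/√(LC) = 1/√(0.826 × 1.94e-08) = 7900 rad/s
f₀ = ω₀/(2π) = 1.26 kHz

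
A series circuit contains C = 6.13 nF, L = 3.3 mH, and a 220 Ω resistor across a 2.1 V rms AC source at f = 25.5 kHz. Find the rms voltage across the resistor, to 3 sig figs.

ω = 2πf = 160200 rad/s
X_L = ωL = 529 Ω
X_C = 1/(ωC) = 1020 Ω
Net reactance X = X_L − X_C = -489 Ω
Z = 220 − j489 Ω
|Z| = √(220² + 489²) = 537 Ω
I = V/|Z| = 3.91 mA
V_R = I·|Z_R| = 0.00391 × 220 = 0.861 V

0.861 V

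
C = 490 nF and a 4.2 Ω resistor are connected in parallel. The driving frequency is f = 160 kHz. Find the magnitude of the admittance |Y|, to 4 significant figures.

547.1 mS

ω = 2πf = 1.005e+06 rad/s
X_C = 1/(ωC) = 2.030 Ω
Parallel: admittances add. Y = 1/R + jωC
Y = (0.2381 + j0.4926) S
|Y| = 0.5471 S → |Z| = 1/|Y| = 1.828 Ω, ∠Z = −∠Y = -64.20°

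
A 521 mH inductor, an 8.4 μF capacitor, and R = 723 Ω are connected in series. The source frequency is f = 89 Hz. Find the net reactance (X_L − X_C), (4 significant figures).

78.46 Ω

ω = 2πf = 559.2 rad/s
X_L = ωL = 291.3 Ω
X_C = 1/(ωC) = 212.9 Ω
X = 291.3 − 212.9 = 78.46 Ω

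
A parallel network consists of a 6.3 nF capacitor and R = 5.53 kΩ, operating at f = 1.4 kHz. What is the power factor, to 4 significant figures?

ω = 2πf = 8796 rad/s
X_C = 1/(ωC) = 18040 Ω
Parallel: admittances add. Y = 1/R + jωC
Y = (0.0001808 + j5.542e-05) S
|Y| = 0.0001891 S → |Z| = 1/|Y| = 5287 Ω, ∠Z = −∠Y = -17.04°
cos φ = cos(-17.04°) = 0.9561

0.9561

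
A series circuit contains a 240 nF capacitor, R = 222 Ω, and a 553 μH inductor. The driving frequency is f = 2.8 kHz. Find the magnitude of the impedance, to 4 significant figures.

317.6 Ω

ω = 2πf = 17590 rad/s
X_L = ωL = 9.729 Ω
X_C = 1/(ωC) = 236.8 Ω
Net reactance X = X_L − X_C = -227.1 Ω
Z = 222.0 − j227.1 Ω
|Z| = √(222.0² + 227.1²) = 317.6 Ω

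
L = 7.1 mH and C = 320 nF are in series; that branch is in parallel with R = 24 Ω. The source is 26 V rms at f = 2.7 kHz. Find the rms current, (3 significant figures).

ω = 2πf = 16960 rad/s
X_L = ωL = 120 Ω
X_C = 1/(ωC) = 184 Ω
Branch 1: Z₁ = R = 24.0 Ω
Branch 2 (series LC): Z₂ = j(X_L − X_C) = −j63.8 Ω
Parallel: Z = Z₁Z₂/(Z₁+Z₂), |Z| = 22.5 Ω, ∠Z = -20.6°
I = V/|Z| = 26/22.5 = 1.16 A

1.16 A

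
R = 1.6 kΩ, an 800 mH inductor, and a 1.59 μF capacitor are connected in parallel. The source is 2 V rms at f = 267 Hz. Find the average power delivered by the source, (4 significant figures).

ω = 2πf = 1678 rad/s
X_L = ωL = 1342 Ω
X_C = 1/(ωC) = 374.9 Ω
Parallel: admittances add. Y = 1/R + 1/(jωL) + jωC
Y = (0.0006250 + j0.001922) S
|Y| = 0.002021 S → |Z| = 1/|Y| = 494.7 Ω, ∠Z = −∠Y = -71.99°
I = V/|Z| = 4.043 mA
P = VI cos φ = 2 × 0.004043 × cos(-71.99°) = 2.500 mW

2.500 mW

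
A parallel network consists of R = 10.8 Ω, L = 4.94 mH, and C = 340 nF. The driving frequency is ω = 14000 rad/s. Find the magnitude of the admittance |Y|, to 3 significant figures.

X_L = ωL = 69.2 Ω
X_C = 1/(ωC) = 210 Ω
Parallel: admittances add. Y = 1/R + 1/(jωL) + jωC
Y = (0.0926 − j0.00970) S
|Y| = 0.0931 S → |Z| = 1/|Y| = 10.7 Ω, ∠Z = −∠Y = 5.98°

93.1 mS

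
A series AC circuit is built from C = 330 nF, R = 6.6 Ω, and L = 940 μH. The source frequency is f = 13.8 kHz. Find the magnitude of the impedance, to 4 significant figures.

47.02 Ω

ω = 2πf = 86710 rad/s
X_L = ωL = 81.51 Ω
X_C = 1/(ωC) = 34.95 Ω
Net reactance X = X_L − X_C = 46.56 Ω
Z = 6.600 + j46.56 Ω
|Z| = √(6.600² + 46.56²) = 47.02 Ω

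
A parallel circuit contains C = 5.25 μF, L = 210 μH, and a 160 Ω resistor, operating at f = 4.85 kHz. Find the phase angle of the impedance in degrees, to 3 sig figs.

-30.8°

ω = 2πf = 30470 rad/s
X_L = ωL = 6.40 Ω
X_C = 1/(ωC) = 6.25 Ω
Parallel: admittances add. Y = 1/R + 1/(jωL) + jωC
Y = (0.00625 + j0.00372) S
|Y| = 0.00727 S → |Z| = 1/|Y| = 137 Ω, ∠Z = −∠Y = -30.8°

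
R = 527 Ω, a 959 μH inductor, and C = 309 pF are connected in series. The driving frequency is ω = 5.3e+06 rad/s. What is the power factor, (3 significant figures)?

X_L = ωL = 5080 Ω
X_C = 1/(ωC) = 611 Ω
Net reactance X = X_L − X_C = 4470 Ω
Z = 527 + j4470 Ω
|Z| = √(527² + 4470²) = 4500 Ω
∠Z = arctan(4470/527) = 83.3°
cos φ = cos(83.3°) = 0.117

0.117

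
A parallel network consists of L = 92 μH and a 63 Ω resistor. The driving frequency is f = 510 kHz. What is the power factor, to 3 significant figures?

0.978

ω = 2πf = 3.204e+06 rad/s
X_L = ωL = 295 Ω
Parallel: admittances add. Y = 1/R + 1/(jωL)
Y = (0.0159 − j0.00339) S
|Y| = 0.0162 S → |Z| = 1/|Y| = 61.6 Ω, ∠Z = −∠Y = 12.1°
cos φ = cos(12.1°) = 0.978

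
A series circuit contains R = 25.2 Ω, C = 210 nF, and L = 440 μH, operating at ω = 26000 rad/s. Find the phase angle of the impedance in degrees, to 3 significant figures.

X_L = ωL = 11.4 Ω
X_C = 1/(ωC) = 183 Ω
Net reactance X = X_L − X_C = -172 Ω
Z = 25.2 − j172 Ω
|Z| = √(25.2² + 172²) = 174 Ω
∠Z = arctan(-172/25.2) = -81.7°

-81.7°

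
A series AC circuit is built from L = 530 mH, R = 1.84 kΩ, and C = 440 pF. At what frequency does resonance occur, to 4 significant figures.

ω₀ = 1/√(LC) = 1/√(0.53 × 4.4e-10) = 65480 rad/s
f₀ = ω₀/(2π) = 10.42 kHz

10.42 kHz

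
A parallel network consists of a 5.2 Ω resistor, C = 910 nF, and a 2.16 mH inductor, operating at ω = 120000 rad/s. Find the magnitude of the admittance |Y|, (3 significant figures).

X_L = ωL = 259 Ω
X_C = 1/(ωC) = 9.16 Ω
Parallel: admittances add. Y = 1/R + 1/(jωL) + jωC
Y = (0.192 + j0.105) S
|Y| = 0.219 S → |Z| = 1/|Y| = 4.56 Ω, ∠Z = −∠Y = -28.7°

219 mS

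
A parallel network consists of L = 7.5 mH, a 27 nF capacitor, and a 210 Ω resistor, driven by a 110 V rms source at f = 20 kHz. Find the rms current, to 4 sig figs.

583.2 mA

ω = 2πf = 125700 rad/s
X_L = ωL = 942.5 Ω
X_C = 1/(ωC) = 294.7 Ω
Parallel: admittances add. Y = 1/R + 1/(jωL) + jωC
Y = (0.004762 + j0.002332) S
|Y| = 0.005302 S → |Z| = 1/|Y| = 188.6 Ω, ∠Z = −∠Y = -26.09°
I = V/|Z| = 110/188.6 = 583.2 mA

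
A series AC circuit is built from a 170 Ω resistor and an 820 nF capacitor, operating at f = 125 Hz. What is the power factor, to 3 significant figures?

ω = 2πf = 785.4 rad/s
X_C = 1/(ωC) = 1550 Ω
Z = 170 − j1550 Ω
|Z| = √(170² + 1550²) = 1560 Ω
∠Z = arctan(-1550/170) = -83.8°
cos φ = cos(-83.8°) = 0.109

0.109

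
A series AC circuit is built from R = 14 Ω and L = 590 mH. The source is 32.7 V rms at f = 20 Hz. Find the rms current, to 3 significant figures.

433 mA

ω = 2πf = 125.7 rad/s
X_L = ωL = 74.1 Ω
Z = 14.0 + j74.1 Ω
|Z| = √(14.0² + 74.1²) = 75.5 Ω
I = V/|Z| = 32.7/75.5 = 433 mA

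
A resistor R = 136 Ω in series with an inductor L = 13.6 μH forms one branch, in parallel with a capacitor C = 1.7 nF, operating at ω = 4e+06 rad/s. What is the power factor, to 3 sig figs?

X_L = ωL = 54.4 Ω
X_C = 1/(ωC) = 147 Ω
Branch 1 (R+jX_L): Z₁ = 136 + j54.4 Ω, |Z₁| = 146 Ω
Branch 2 (−jX_C): Z₂ = −j147 Ω
Parallel: Z = Z₁Z₂/(Z₁+Z₂), |Z| = 131 Ω, ∠Z = -33.9°
cos φ = cos(-33.9°) = 0.830

0.830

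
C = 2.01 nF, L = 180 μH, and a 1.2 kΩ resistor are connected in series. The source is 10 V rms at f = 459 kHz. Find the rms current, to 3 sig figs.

8.01 mA

ω = 2πf = 2.884e+06 rad/s
X_L = ωL = 519 Ω
X_C = 1/(ωC) = 173 Ω
Net reactance X = X_L − X_C = 347 Ω
Z = 1200 + j347 Ω
|Z| = √(1200² + 347²) = 1250 Ω
I = V/|Z| = 10/1250 = 8.01 mA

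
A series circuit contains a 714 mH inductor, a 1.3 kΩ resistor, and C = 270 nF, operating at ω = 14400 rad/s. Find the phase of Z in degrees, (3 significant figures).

82.6°

X_L = ωL = 10300 Ω
X_C = 1/(ωC) = 257 Ω
Net reactance X = X_L − X_C = 10000 Ω
Z = 1300 + j10000 Ω
|Z| = √(1300² + 10000²) = 10100 Ω
∠Z = arctan(10000/1300) = 82.6°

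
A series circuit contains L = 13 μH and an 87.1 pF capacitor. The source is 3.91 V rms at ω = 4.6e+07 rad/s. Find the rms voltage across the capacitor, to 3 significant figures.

X_L = ωL = 598 Ω
X_C = 1/(ωC) = 250 Ω
Net reactance X = X_L − X_C = 348 Ω
Z = j348 Ω
|Z| = √(0² + 348²) = 348 Ω
I = V/|Z| = 11.2 mA
V_C = I·|Z_C| = 0.0112 × 250 = 2.80 V

2.80 V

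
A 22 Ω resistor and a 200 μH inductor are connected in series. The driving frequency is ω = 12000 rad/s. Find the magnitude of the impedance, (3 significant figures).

22.1 Ω

X_L = ωL = 2.40 Ω
Z = 22.0 + j2.40 Ω
|Z| = √(22.0² + 2.40²) = 22.1 Ω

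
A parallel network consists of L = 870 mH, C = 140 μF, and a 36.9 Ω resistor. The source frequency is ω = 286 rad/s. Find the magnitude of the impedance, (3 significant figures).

X_L = ωL = 249 Ω
X_C = 1/(ωC) = 25.0 Ω
Parallel: admittances add. Y = 1/R + 1/(jωL) + jωC
Y = (0.0271 + j0.0360) S
|Y| = 0.0451 S → |Z| = 1/|Y| = 22.2 Ω, ∠Z = −∠Y = -53.0°

22.2 Ω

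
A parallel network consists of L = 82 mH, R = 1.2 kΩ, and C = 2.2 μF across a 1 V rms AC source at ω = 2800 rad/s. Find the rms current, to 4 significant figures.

1.988 mA

X_L = ωL = 229.6 Ω
X_C = 1/(ωC) = 162.3 Ω
Parallel: admittances add. Y = 1/R + 1/(jωL) + jωC
Y = (0.0008333 + j0.001805) S
|Y| = 0.001988 S → |Z| = 1/|Y| = 503.1 Ω, ∠Z = −∠Y = -65.21°
I = V/|Z| = 1/503.1 = 1.988 mA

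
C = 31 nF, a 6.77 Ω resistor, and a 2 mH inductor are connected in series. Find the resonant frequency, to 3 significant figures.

20.2 kHz

ω₀ = 1/√(LC) = 1/√(0.002 × 3.1e-08) = 127000 rad/s
f₀ = ω₀/(2π) = 20.2 kHz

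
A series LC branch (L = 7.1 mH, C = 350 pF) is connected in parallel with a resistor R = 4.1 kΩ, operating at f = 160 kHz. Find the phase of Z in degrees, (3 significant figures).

43.7°

ω = 2πf = 1.005e+06 rad/s
X_L = ωL = 7140 Ω
X_C = 1/(ωC) = 2840 Ω
Branch 1: Z₁ = R = 4100 Ω
Branch 2 (series LC): Z₂ = j(X_L − X_C) = j4300 Ω
Parallel: Z = Z₁Z₂/(Z₁+Z₂), |Z| = 2970 Ω, ∠Z = 43.7°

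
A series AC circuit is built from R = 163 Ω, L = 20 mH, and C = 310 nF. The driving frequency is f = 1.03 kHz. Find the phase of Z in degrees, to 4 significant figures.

-66.17°

ω = 2πf = 6472 rad/s
X_L = ωL = 129.4 Ω
X_C = 1/(ωC) = 498.4 Ω
Net reactance X = X_L − X_C = -369.0 Ω
Z = 163.0 − j369.0 Ω
|Z| = √(163.0² + 369.0²) = 403.4 Ω
∠Z = arctan(-369.0/163.0) = -66.17°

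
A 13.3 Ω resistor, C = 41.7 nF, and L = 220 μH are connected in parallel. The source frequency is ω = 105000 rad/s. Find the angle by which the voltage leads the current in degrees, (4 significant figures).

X_L = ωL = 23.10 Ω
X_C = 1/(ωC) = 228.4 Ω
Parallel: admittances add. Y = 1/R + 1/(jωL) + jωC
Y = (0.07519 − j0.03891) S
|Y| = 0.08466 S → |Z| = 1/|Y| = 11.81 Ω, ∠Z = −∠Y = 27.36°

27.36°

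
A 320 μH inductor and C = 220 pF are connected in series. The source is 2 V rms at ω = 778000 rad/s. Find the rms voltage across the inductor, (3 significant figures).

X_L = ωL = 249 Ω
X_C = 1/(ωC) = 5840 Ω
Net reactance X = X_L − X_C = -5590 Ω
Z = − j5590 Ω
|Z| = √(0² + 5590²) = 5590 Ω
I = V/|Z| = 358 μA
V_L = I·|Z_L| = 0.000358 × 249 = 0.0890 V

0.0890 V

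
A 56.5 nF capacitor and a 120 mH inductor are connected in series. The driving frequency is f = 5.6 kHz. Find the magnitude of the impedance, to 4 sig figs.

3719 Ω

ω = 2πf = 35190 rad/s
X_L = ωL = 4222 Ω
X_C = 1/(ωC) = 503.0 Ω
Net reactance X = X_L − X_C = 3719 Ω
Z = j3719 Ω
|Z| = √(0² + 3719²) = 3719 Ω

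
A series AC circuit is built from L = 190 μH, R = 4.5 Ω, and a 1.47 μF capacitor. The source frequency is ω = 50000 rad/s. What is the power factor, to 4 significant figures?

X_L = ωL = 9.500 Ω
X_C = 1/(ωC) = 13.61 Ω
Net reactance X = X_L − X_C = -4.105 Ω
Z = 4.500 − j4.105 Ω
|Z| = √(4.500² + 4.105²) = 6.091 Ω
∠Z = arctan(-4.105/4.500) = -42.37°
cos φ = cos(-42.37°) = 0.7388

0.7388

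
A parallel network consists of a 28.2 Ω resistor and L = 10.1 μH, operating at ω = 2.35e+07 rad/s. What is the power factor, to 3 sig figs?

0.993

X_L = ωL = 237 Ω
Parallel: admittances add. Y = 1/R + 1/(jωL)
Y = (0.0355 − j0.00421) S
|Y| = 0.0357 S → |Z| = 1/|Y| = 28.0 Ω, ∠Z = −∠Y = 6.78°
cos φ = cos(6.78°) = 0.993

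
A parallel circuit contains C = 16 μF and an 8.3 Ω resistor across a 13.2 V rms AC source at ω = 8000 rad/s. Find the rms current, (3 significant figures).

2.32 A

X_C = 1/(ωC) = 7.81 Ω
Parallel: admittances add. Y = 1/R + jωC
Y = (0.120 + j0.128) S
|Y| = 0.176 S → |Z| = 1/|Y| = 5.69 Ω, ∠Z = −∠Y = -46.7°
I = V/|Z| = 13.2/5.69 = 2.32 A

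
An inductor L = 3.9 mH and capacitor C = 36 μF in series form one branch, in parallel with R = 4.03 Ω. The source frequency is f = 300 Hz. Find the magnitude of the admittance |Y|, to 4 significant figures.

ω = 2πf = 1885 rad/s
X_L = ωL = 7.351 Ω
X_C = 1/(ωC) = 14.74 Ω
Branch 1: Z₁ = R = 4.030 Ω
Branch 2 (series LC): Z₂ = j(X_L − X_C) = −j7.385 Ω
Parallel: Z = Z₁Z₂/(Z₁+Z₂), |Z| = 3.538 Ω, ∠Z = -28.62°
|Y| = 1/|Z| = 282.7 mS

282.7 mS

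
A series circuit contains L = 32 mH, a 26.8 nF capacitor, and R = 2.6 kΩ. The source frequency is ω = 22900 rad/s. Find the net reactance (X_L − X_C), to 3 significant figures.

-897 Ω

X_L = ωL = 733 Ω
X_C = 1/(ωC) = 1630 Ω
X = 733 − 1630 = -897 Ω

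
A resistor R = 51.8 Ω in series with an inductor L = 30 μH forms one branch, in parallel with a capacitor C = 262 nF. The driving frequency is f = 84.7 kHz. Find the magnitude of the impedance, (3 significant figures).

7.40 Ω

ω = 2πf = 532200 rad/s
X_L = ωL = 16.0 Ω
X_C = 1/(ωC) = 7.17 Ω
Branch 1 (R+jX_L): Z₁ = 51.8 + j16.0 Ω, |Z₁| = 54.2 Ω
Branch 2 (−jX_C): Z₂ = −j7.17 Ω
Parallel: Z = Z₁Z₂/(Z₁+Z₂), |Z| = 7.40 Ω, ∠Z = -82.5°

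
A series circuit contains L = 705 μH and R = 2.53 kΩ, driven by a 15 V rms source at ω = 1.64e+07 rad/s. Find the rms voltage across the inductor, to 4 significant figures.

X_L = ωL = 11560 Ω
Z = 2530 + j11560 Ω
|Z| = √(2530² + 11560²) = 11840 Ω
I = V/|Z| = 1.267 mA
V_L = I·|Z_L| = 0.001267 × 11560 = 14.65 V

14.65 V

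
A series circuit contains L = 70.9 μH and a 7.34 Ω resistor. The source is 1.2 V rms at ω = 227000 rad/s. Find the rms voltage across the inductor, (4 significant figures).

1.092 V

X_L = ωL = 16.09 Ω
Z = 7.340 + j16.09 Ω
|Z| = √(7.340² + 16.09²) = 17.69 Ω
I = V/|Z| = 67.84 mA
V_L = I·|Z_L| = 0.06784 × 16.09 = 1.092 V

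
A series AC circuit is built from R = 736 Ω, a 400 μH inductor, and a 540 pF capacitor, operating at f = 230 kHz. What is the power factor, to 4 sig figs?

0.7229

ω = 2πf = 1.445e+06 rad/s
X_L = ωL = 578.1 Ω
X_C = 1/(ωC) = 1281 Ω
Net reactance X = X_L − X_C = -703.4 Ω
Z = 736.0 − j703.4 Ω
|Z| = √(736.0² + 703.4²) = 1018 Ω
∠Z = arctan(-703.4/736.0) = -43.70°
cos φ = cos(-43.70°) = 0.7229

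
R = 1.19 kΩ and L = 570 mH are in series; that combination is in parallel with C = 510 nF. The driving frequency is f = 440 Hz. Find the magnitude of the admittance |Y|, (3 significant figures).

1.05 mS

ω = 2πf = 2765 rad/s
X_L = ωL = 1580 Ω
X_C = 1/(ωC) = 709 Ω
Branch 1 (R+jX_L): Z₁ = 1190 + j1580 Ω, |Z₁| = 1970 Ω
Branch 2 (−jX_C): Z₂ = −j709 Ω
Parallel: Z = Z₁Z₂/(Z₁+Z₂), |Z| = 951 Ω, ∠Z = -73.1°
|Y| = 1/|Z| = 1.05 mS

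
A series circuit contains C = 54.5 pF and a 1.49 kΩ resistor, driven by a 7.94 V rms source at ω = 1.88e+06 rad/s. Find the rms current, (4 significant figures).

804.2 μA

X_C = 1/(ωC) = 9760 Ω
Z = 1490 − j9760 Ω
|Z| = √(1490² + 9760²) = 9873 Ω
I = V/|Z| = 7.94/9873 = 804.2 μA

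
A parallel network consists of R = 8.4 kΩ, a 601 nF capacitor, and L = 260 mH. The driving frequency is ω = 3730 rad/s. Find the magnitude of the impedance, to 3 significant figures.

X_L = ωL = 970 Ω
X_C = 1/(ωC) = 446 Ω
Parallel: admittances add. Y = 1/R + 1/(jωL) + jωC
Y = (0.000119 + j0.00121) S
|Y| = 0.00122 S → |Z| = 1/|Y| = 822 Ω, ∠Z = −∠Y = -84.4°

822 Ω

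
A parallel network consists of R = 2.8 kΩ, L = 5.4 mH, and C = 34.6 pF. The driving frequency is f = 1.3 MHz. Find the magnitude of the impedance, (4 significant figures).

ω = 2πf = 8.168e+06 rad/s
X_L = ωL = 44110 Ω
X_C = 1/(ωC) = 3538 Ω
Parallel: admittances add. Y = 1/R + 1/(jωL) + jωC
Y = (0.0003571 + j0.0002599) S
|Y| = 0.0004417 S → |Z| = 1/|Y| = 2264 Ω, ∠Z = −∠Y = -36.05°

2264 Ω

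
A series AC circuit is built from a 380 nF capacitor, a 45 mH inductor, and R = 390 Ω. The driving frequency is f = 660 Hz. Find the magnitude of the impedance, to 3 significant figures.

594 Ω

ω = 2πf = 4147 rad/s
X_L = ωL = 187 Ω
X_C = 1/(ωC) = 635 Ω
Net reactance X = X_L − X_C = -448 Ω
Z = 390 − j448 Ω
|Z| = √(390² + 448²) = 594 Ω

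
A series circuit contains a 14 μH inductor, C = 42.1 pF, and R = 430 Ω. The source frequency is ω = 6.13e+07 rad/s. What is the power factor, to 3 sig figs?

X_L = ωL = 858 Ω
X_C = 1/(ωC) = 387 Ω
Net reactance X = X_L − X_C = 471 Ω
Z = 430 + j471 Ω
|Z| = √(430² + 471²) = 638 Ω
∠Z = arctan(471/430) = 47.6°
cos φ = cos(47.6°) = 0.674

0.674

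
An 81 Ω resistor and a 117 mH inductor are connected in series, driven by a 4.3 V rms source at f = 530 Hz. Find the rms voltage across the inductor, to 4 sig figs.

ω = 2πf = 3330 rad/s
X_L = ωL = 389.6 Ω
Z = 81.00 + j389.6 Ω
|Z| = √(81.00² + 389.6²) = 398.0 Ω
I = V/|Z| = 10.81 mA
V_L = I·|Z_L| = 0.01081 × 389.6 = 4.210 V

4.210 V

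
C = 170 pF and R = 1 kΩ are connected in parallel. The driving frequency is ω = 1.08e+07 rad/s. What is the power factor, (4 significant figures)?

0.4783

X_C = 1/(ωC) = 544.7 Ω
Parallel: admittances add. Y = 1/R + jωC
Y = (0.001000 + j0.001836) S
|Y| = 0.002091 S → |Z| = 1/|Y| = 478.3 Ω, ∠Z = −∠Y = -61.42°
cos φ = cos(-61.42°) = 0.4783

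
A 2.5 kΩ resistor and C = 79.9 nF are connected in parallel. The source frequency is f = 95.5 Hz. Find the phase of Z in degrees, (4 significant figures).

ω = 2πf = 600.0 rad/s
X_C = 1/(ωC) = 20860 Ω
Parallel: admittances add. Y = 1/R + jωC
Y = (0.0004000 + j4.794e-05) S
|Y| = 0.0004029 S → |Z| = 1/|Y| = 2482 Ω, ∠Z = −∠Y = -6.835°

-6.835°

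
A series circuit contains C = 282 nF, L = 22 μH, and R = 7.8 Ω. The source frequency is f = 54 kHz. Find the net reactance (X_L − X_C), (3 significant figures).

ω = 2πf = 339300 rad/s
X_L = ωL = 7.46 Ω
X_C = 1/(ωC) = 10.5 Ω
X = 7.46 − 10.5 = -2.99 Ω

-2.99 Ω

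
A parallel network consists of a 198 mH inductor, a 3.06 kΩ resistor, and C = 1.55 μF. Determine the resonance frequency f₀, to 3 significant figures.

287 Hz

ω₀ = 1/√(LC) = 1/√(0.198 × 1.55e-06) = 1805 rad/s
f₀ = ω₀/(2π) = 287 Hz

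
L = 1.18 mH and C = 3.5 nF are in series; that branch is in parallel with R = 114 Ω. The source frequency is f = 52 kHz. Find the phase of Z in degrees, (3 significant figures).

ω = 2πf = 326700 rad/s
X_L = ωL = 386 Ω
X_C = 1/(ωC) = 874 Ω
Branch 1: Z₁ = R = 114 Ω
Branch 2 (series LC): Z₂ = j(X_L − X_C) = −j489 Ω
Parallel: Z = Z₁Z₂/(Z₁+Z₂), |Z| = 111 Ω, ∠Z = -13.1°

-13.1°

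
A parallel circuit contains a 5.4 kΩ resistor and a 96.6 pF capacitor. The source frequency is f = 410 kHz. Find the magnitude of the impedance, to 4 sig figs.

3224 Ω

ω = 2πf = 2.576e+06 rad/s
X_C = 1/(ωC) = 4018 Ω
Parallel: admittances add. Y = 1/R + jωC
Y = (0.0001852 + j0.0002489) S
|Y| = 0.0003102 S → |Z| = 1/|Y| = 3224 Ω, ∠Z = −∠Y = -53.34°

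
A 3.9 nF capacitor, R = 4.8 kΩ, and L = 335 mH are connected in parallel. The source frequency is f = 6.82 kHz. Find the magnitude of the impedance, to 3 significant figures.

4350 Ω

ω = 2πf = 42850 rad/s
X_L = ωL = 14400 Ω
X_C = 1/(ωC) = 5980 Ω
Parallel: admittances add. Y = 1/R + 1/(jωL) + jωC
Y = (0.000208 + j9.75e-05) S
|Y| = 0.000230 S → |Z| = 1/|Y| = 4350 Ω, ∠Z = −∠Y = -25.1°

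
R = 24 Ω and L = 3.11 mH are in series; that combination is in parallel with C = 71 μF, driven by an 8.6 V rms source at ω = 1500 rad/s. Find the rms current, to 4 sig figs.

916.3 mA

X_L = ωL = 4.665 Ω
X_C = 1/(ωC) = 9.390 Ω
Branch 1 (R+jX_L): Z₁ = 24.00 + j4.665 Ω, |Z₁| = 24.45 Ω
Branch 2 (−jX_C): Z₂ = −j9.390 Ω
Parallel: Z = Z₁Z₂/(Z₁+Z₂), |Z| = 9.385 Ω, ∠Z = -67.86°
I = V/|Z| = 8.6/9.385 = 916.3 mA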